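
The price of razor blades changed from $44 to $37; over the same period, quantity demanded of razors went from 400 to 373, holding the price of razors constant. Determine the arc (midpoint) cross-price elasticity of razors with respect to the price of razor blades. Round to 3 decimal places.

0.404

ΔQ_A = 373 − 400 = -27; ΔP_B = 37 − 44 = -7.
Midpoints: Q̄_A = 386.5, P̄_B = 40.50.
ε = (ΔQ_A/Q̄_A)/(ΔP_B/P̄_B) = (-27/386.5)/(-7/40.50) ≈ 0.404.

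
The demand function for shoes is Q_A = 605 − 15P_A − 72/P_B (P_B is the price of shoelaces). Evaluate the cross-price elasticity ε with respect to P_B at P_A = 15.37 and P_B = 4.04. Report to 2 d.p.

0.05

At P_A = 15.37 and P_B = 4.04: Q_A = 356.628.
∂Q_A/∂P_B = 72/P_B² = 4.4113.
ε = (∂Q_A/∂P_B)(P_B/Q_A) = 4.4113 × (4.04/356.628) ≈ 0.05.
ε > 0: substitutes.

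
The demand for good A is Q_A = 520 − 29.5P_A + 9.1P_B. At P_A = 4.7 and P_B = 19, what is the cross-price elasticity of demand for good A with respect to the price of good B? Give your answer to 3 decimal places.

0.312

At P_A = 4.7 and P_B = 19: Q_A = 554.25.
∂Q_A/∂P_B = 9.1.
ε = (∂Q_A/∂P_B)(P_B/Q_A) = 9.1 × (19/554.25) ≈ 0.312.
Since ε > 0, good A and good B are substitutes.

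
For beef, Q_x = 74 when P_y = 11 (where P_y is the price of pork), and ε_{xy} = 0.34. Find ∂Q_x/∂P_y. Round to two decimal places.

ε = (∂Q_x/∂P_y)·(P_y/Q_x) ⇒ ∂Q_x/∂P_y = ε·Q_x/P_y = 0.34 × 74/11 ≈ 2.29.

2.29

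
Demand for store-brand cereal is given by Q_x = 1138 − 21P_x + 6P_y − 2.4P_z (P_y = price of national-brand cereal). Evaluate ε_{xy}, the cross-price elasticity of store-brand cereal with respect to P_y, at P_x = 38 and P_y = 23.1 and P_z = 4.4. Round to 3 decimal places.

At P_x = 38 and P_y = 23.1 and P_z = 4.4: Q_x = 468.04.
∂Q_x/∂P_y = 6.
ε = (∂Q_x/∂P_y)(P_y/Q_x) = 6 × (23.1/468.04) ≈ 0.296.
Since ε > 0, store-brand cereal and national-brand cereal are substitutes.

0.296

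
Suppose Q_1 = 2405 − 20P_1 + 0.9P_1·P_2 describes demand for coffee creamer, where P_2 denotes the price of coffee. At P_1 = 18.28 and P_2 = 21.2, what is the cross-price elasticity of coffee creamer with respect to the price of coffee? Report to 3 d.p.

0.146

At P_1 = 18.28 and P_2 = 21.2: Q_1 = 2388.182.
∂Q_1/∂P_2 = 0.9P_1 = 0.9(18.28) = 16.4520.
ε = (∂Q_1/∂P_2)(P_2/Q_1) = 16.4520 × (21.2/2388.182) ≈ 0.146.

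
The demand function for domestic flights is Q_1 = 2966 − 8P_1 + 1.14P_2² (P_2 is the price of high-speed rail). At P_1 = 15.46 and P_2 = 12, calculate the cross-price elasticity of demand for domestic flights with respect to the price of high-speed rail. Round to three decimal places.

0.109

At P_1 = 15.46 and P_2 = 12: Q_1 = 3006.48.
∂Q_1/∂P_2 = 2.28P_2 = 2.28(12) = 27.3600.
ε = (∂Q_1/∂P_2)(P_2/Q_1) = 27.3600 × (12/3006.48) ≈ 0.109.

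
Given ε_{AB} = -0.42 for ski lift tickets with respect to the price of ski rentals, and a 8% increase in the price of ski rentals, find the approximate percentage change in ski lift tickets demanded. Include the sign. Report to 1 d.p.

%ΔQ ≈ ε × %ΔP of ski rentals = -0.42 × (8%) = -3.4%.

-3.4%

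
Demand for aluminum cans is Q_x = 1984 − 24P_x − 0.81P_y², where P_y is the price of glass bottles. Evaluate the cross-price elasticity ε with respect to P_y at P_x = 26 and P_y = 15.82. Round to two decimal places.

At P_x = 26 and P_y = 15.82: Q_x = 1157.279.
∂Q_x/∂P_y = -1.62P_y = -1.62(15.82) = -25.6284.
ε = (∂Q_x/∂P_y)(P_y/Q_x) = -25.6284 × (15.82/1157.279) ≈ -0.35.

-0.35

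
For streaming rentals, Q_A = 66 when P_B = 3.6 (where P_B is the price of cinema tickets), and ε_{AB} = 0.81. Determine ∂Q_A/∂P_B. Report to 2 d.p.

ε = (∂Q_A/∂P_B)·(P_B/Q_A) ⇒ ∂Q_A/∂P_B = ε·Q_A/P_B = 0.81 × 66/3.6 ≈ 14.85.

14.85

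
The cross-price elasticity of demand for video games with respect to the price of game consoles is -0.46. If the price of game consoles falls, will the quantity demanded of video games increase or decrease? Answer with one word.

increase

ε < 0 and the price of game consoles falls, so the quantity of video games moves in the opposite direction: it increases.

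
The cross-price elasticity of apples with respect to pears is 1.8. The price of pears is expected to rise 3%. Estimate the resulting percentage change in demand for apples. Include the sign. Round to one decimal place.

5.4%

%ΔQ ≈ ε × %ΔP of pears = 1.8 × (3%) = 5.4%.
Demand for apples rises by about 5.4%.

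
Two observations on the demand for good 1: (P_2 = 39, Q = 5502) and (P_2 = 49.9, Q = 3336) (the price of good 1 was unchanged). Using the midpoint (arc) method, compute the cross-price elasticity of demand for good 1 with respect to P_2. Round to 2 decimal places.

-2.00

ΔQ_1 = 3336 − 5502 = -2166; ΔP_2 = 49.9 − 39 = 10.9.
Midpoints: Q̄_1 = 4419.0, P̄_2 = 44.45.
ε = (ΔQ_1/Q̄_1)/(ΔP_2/P̄_2) = (-2166/4419.0)/(10.9/44.45) ≈ -2.00.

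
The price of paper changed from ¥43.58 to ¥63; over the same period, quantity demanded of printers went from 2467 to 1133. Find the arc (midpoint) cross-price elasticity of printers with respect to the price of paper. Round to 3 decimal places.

-2.034

ΔQ_A = 1133 − 2467 = -1334; ΔP_B = 63 − 43.58 = 19.42.
Midpoints: Q̄_A = 1800.0, P̄_B = 53.29.
ε = (ΔQ_A/Q̄_A)/(ΔP_B/P̄_B) = (-1334/1800.0)/(19.42/53.29) ≈ -2.034.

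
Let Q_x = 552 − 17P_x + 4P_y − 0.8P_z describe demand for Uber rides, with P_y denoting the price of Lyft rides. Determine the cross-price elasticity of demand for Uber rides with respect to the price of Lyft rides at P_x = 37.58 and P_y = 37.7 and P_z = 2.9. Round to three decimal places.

2.447

At P_x = 37.58 and P_y = 37.7 and P_z = 2.9: Q_x = 61.62.
∂Q_x/∂P_y = 4.
ε = (∂Q_x/∂P_y)(P_y/Q_x) = 4 × (37.7/61.62) ≈ 2.447.
Since ε > 0, Uber rides and Lyft rides are substitutes.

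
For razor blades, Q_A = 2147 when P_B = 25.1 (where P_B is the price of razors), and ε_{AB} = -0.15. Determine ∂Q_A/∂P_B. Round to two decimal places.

ε = (∂Q_A/∂P_B)·(P_B/Q_A) ⇒ ∂Q_A/∂P_B = ε·Q_A/P_B = -0.15 × 2147/25.1 ≈ -12.83.

-12.83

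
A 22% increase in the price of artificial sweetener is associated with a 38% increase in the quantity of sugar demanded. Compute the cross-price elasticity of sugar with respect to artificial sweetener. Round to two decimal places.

1.73

ε = (%ΔQ of sugar) / (%ΔP of artificial sweetener) = (38%) / (22%) ≈ 1.73.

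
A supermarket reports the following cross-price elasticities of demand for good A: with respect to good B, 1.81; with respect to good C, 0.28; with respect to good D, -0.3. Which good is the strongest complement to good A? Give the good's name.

Complements have ε < 0. The most negative value is -0.3 (good D).

good D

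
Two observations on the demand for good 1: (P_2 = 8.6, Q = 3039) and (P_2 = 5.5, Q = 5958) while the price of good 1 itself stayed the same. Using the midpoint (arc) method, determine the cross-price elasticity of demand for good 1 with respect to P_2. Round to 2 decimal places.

ΔQ_1 = 5958 − 3039 = 2919; ΔP_2 = 5.5 − 8.6 = -3.1.
Midpoints: Q̄_1 = 4498.5, P̄_2 = 7.05.
ε = (ΔQ_1/Q̄_1)/(ΔP_2/P̄_2) = (2919/4498.5)/(-3.1/7.05) ≈ -1.48.
ε < 0: good 1 and good 2 are complements.

-1.48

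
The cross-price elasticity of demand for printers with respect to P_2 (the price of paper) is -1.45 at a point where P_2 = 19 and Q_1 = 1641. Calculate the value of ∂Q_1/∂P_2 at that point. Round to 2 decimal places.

ε = (∂Q_1/∂P_2)·(P_2/Q_1) ⇒ ∂Q_1/∂P_2 = ε·Q_1/P_2 = -1.45 × 1641/19 ≈ -125.23.

-125.23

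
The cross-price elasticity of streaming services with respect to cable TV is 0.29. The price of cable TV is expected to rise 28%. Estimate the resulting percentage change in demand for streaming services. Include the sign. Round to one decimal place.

%ΔQ ≈ ε × %ΔP of cable TV = 0.29 × (28%) = 8.1%.
Demand for streaming services rises by about 8.1%.

8.1%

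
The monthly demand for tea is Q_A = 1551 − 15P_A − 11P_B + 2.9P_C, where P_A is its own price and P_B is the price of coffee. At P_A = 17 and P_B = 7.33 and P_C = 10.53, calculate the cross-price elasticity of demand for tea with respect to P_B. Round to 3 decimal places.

-0.065

At P_A = 17 and P_B = 7.33 and P_C = 10.53: Q_A = 1245.907.
∂Q_A/∂P_B = -11.
ε = (∂Q_A/∂P_B)(P_B/Q_A) = -11 × (7.33/1245.907) ≈ -0.065.
Since ε < 0, tea and coffee are complements.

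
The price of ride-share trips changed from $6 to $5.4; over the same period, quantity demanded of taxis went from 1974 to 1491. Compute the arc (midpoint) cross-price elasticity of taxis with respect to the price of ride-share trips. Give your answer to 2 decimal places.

ΔQ_A = 1491 − 1974 = -483; ΔP_B = 5.4 − 6 = -0.6.
Midpoints: Q̄_A = 1732.5, P̄_B = 5.70.
ε = (ΔQ_A/Q̄_A)/(ΔP_B/P̄_B) = (-483/1732.5)/(-0.6/5.70) ≈ 2.65.
ε > 0: taxis and ride-share trips are substitutes.

2.65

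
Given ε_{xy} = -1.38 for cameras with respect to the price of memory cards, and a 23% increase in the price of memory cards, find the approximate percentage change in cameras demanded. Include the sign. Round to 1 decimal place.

-31.7%

%ΔQ ≈ ε × %ΔP of memory cards = -1.38 × (23%) = -31.7%.
Demand for cameras falls by about 31.7%.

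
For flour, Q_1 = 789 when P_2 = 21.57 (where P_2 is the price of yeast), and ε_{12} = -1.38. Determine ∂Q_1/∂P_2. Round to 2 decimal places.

-50.48

ε = (∂Q_1/∂P_2)·(P_2/Q_1) ⇒ ∂Q_1/∂P_2 = ε·Q_1/P_2 = -1.38 × 789/21.57 ≈ -50.48.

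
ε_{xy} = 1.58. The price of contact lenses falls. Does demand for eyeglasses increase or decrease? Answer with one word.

ε > 0 and the price of contact lenses falls, so the quantity of eyeglasses moves in the same direction: it decreases.

decrease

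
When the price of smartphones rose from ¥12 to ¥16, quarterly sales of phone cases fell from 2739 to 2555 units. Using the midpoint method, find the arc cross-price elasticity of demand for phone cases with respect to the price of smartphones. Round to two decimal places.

ΔQ_A = 2555 − 2739 = -184; ΔP_B = 16 − 12 = 4.
Midpoints: Q̄_A = 2647.0, P̄_B = 14.00.
ε = (ΔQ_A/Q̄_A)/(ΔP_B/P̄_B) = (-184/2647.0)/(4/14.00) ≈ -0.24.
ε < 0: phone cases and smartphones are complements.

-0.24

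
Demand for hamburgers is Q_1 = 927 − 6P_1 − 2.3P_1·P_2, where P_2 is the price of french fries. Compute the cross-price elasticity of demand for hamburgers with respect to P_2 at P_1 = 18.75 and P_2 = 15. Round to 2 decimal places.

-3.86

At P_1 = 18.75 and P_2 = 15: Q_1 = 167.625.
∂Q_1/∂P_2 = -2.3P_1 = -2.3(18.75) = -43.1250.
ε = (∂Q_1/∂P_2)(P_2/Q_1) = -43.1250 × (15/167.625) ≈ -3.86.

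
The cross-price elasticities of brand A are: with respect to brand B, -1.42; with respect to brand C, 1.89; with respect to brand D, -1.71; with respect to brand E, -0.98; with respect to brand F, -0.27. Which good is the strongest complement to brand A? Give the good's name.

Complements have ε < 0. The most negative value is -1.71 (brand D).

brand D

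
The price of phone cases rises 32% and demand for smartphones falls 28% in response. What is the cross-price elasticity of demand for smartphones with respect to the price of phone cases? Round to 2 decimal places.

-0.88

ε = (%ΔQ of smartphones) / (%ΔP of phone cases) = (-28%) / (32%) ≈ -0.88.
Negative cross-price elasticity: complements.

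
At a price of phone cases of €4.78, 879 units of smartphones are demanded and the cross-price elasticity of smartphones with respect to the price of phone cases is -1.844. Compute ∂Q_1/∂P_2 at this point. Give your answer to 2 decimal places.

-339.10

ε = (∂Q_1/∂P_2)·(P_2/Q_1) ⇒ ∂Q_1/∂P_2 = ε·Q_1/P_2 = -1.844 × 879/4.78 ≈ -339.10.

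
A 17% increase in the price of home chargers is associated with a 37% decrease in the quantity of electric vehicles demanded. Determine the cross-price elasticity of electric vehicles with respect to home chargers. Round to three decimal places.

ε = (%ΔQ of electric vehicles) / (%ΔP of home chargers) = (-37%) / (17%) ≈ -2.176.

-2.176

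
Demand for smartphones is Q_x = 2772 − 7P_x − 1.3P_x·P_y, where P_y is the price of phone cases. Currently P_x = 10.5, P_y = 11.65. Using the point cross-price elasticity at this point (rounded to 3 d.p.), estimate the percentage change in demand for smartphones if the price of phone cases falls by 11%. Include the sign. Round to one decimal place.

0.7%

At P_x = 10.5, P_y = 11.65: Q_x = 2539.477.
∂Q_x/∂P_y = -1.3P_x = -13.6500.
ε = (∂Q_x/∂P_y)(P_y/Q_x) = -13.6500 × 11.65/2539.477 ≈ -0.063.
%ΔQ_x ≈ ε × %ΔP_y = -0.063 × (-11%) = 0.7%.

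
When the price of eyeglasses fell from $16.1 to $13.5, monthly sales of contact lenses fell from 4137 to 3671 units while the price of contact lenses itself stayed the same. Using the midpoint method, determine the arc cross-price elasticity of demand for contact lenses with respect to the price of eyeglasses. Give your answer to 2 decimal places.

ΔQ_A = 3671 − 4137 = -466; ΔP_B = 13.5 − 16.1 = -2.6.
Midpoints: Q̄_A = 3904.0, P̄_B = 14.80.
ε = (ΔQ_A/Q̄_A)/(ΔP_B/P̄_B) = (-466/3904.0)/(-2.6/14.80) ≈ 0.68.
ε > 0: contact lenses and eyeglasses are substitutes.

0.68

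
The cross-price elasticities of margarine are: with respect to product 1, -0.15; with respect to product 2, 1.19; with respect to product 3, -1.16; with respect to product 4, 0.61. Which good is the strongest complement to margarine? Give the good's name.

product 3

Complements have ε < 0. The most negative value is -1.16 (product 3).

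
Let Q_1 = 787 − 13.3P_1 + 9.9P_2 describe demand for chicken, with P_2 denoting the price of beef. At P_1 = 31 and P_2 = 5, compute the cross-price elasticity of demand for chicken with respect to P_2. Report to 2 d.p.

At P_1 = 31 and P_2 = 5: Q_1 = 424.2.
∂Q_1/∂P_2 = 9.9.
ε = (∂Q_1/∂P_2)(P_2/Q_1) = 9.9 × (5/424.2) ≈ 0.12.
Since ε > 0, chicken and beef are substitutes.

0.12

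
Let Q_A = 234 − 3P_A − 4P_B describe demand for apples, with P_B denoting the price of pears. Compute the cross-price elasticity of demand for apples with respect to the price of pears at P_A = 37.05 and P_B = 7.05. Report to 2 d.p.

At P_A = 37.05 and P_B = 7.05: Q_A = 94.65.
∂Q_A/∂P_B = -4.
ε = (∂Q_A/∂P_B)(P_B/Q_A) = -4 × (7.05/94.65) ≈ -0.30.

-0.30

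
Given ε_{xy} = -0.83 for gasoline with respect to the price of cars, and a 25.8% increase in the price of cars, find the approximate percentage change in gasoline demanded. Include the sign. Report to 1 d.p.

-21.4%

%ΔQ ≈ ε × %ΔP of cars = -0.83 × (25.8%) = -21.4%.
Demand for gasoline falls by about 21.4%.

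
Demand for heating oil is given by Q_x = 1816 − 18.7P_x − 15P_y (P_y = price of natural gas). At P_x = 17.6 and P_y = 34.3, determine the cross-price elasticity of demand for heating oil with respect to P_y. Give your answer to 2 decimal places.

-0.53

At P_x = 17.6 and P_y = 34.3: Q_x = 972.38.
∂Q_x/∂P_y = -15.
ε = (∂Q_x/∂P_y)(P_y/Q_x) = -15 × (34.3/972.38) ≈ -0.53.
Since ε < 0, heating oil and natural gas are complements.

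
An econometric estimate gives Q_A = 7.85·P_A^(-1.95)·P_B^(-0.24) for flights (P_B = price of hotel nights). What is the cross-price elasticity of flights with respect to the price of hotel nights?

-0.24

In a log-linear (constant-elasticity) demand function, the coefficient on the exponent of P_B is the cross-price elasticity.
ε = -0.24. Negative, so flights and hotel nights are complements.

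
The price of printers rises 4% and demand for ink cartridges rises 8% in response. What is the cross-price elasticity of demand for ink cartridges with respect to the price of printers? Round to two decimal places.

2.00

ε = (%ΔQ of ink cartridges) / (%ΔP of printers) = (8%) / (4%) ≈ 2.00.
Positive cross-price elasticity: substitutes.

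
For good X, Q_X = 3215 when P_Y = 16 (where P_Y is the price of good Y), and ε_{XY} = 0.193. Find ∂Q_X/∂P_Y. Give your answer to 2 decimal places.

38.78

ε = (∂Q_X/∂P_Y)·(P_Y/Q_X) ⇒ ∂Q_X/∂P_Y = ε·Q_X/P_Y = 0.193 × 3215/16 ≈ 38.78.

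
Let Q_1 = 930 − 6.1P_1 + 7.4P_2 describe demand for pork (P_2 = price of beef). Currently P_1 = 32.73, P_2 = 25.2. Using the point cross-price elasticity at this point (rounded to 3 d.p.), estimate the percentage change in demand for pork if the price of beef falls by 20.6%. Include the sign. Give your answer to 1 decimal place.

-4.2%

At P_1 = 32.73, P_2 = 25.2: Q_1 = 916.827.
∂Q_1/∂P_2 = 7.4.
ε = (∂Q_1/∂P_2)(P_2/Q_1) = 7.4000 × 25.2/916.827 ≈ 0.203.
%ΔQ_1 ≈ ε × %ΔP_2 = 0.203 × (-20.6%) = -4.2%.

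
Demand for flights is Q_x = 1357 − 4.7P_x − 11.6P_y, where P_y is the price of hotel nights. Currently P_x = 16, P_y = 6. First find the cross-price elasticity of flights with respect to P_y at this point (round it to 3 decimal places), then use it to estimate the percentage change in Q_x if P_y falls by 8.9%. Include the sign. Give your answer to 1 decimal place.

At P_x = 16, P_y = 6: Q_x = 1212.2.
∂Q_x/∂P_y = -11.6.
ε = (∂Q_x/∂P_y)(P_y/Q_x) = -11.6000 × 6/1212.2 ≈ -0.057.
%ΔQ_x ≈ ε × %ΔP_y = -0.057 × (-8.9%) = 0.5%.

0.5%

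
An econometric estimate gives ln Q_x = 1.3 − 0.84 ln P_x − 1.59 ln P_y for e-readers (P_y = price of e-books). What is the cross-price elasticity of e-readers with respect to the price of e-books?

-1.59

In a log-linear (constant-elasticity) demand function, the coefficient on ln P_y is the cross-price elasticity.
ε = -1.59. Negative, so e-readers and e-books are complements.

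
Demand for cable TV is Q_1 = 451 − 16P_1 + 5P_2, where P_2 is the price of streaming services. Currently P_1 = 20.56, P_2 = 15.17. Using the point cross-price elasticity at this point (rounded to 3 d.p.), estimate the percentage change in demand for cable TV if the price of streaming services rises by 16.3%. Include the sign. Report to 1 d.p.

At P_1 = 20.56, P_2 = 15.17: Q_1 = 197.89.
∂Q_1/∂P_2 = 5.
ε = (∂Q_1/∂P_2)(P_2/Q_1) = 5.0000 × 15.17/197.89 ≈ 0.383.
%ΔQ_1 ≈ ε × %ΔP_2 = 0.383 × (16.3%) = 6.2%.

6.2%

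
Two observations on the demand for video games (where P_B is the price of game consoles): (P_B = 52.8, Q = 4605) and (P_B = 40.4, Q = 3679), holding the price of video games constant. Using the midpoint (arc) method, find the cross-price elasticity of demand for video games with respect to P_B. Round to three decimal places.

0.840

ΔQ_A = 3679 − 4605 = -926; ΔP_B = 40.4 − 52.8 = -12.4.
Midpoints: Q̄_A = 4142.0, P̄_B = 46.60.
ε = (ΔQ_A/Q̄_A)/(ΔP_B/P̄_B) = (-926/4142.0)/(-12.4/46.60) ≈ 0.840.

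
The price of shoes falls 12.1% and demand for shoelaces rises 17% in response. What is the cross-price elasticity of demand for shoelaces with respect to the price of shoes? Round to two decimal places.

-1.40

ε = (%ΔQ of shoelaces) / (%ΔP of shoes) = (17%) / (-12.1%) ≈ -1.40.
Negative cross-price elasticity: complements.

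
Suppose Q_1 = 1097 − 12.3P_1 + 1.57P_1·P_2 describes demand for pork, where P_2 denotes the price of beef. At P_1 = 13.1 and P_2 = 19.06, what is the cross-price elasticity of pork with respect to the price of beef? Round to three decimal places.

At P_1 = 13.1 and P_2 = 19.06: Q_1 = 1327.877.
∂Q_1/∂P_2 = 1.57P_1 = 1.57(13.1) = 20.5670.
ε = (∂Q_1/∂P_2)(P_2/Q_1) = 20.5670 × (19.06/1327.877) ≈ 0.295.
ε > 0: substitutes.

0.295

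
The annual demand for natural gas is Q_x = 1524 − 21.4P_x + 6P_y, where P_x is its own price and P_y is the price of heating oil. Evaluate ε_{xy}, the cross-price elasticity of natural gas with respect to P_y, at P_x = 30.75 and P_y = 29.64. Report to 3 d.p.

At P_x = 30.75 and P_y = 29.64: Q_x = 1043.79.
∂Q_x/∂P_y = 6.
ε = (∂Q_x/∂P_y)(P_y/Q_x) = 6 × (29.64/1043.79) ≈ 0.170.
Since ε > 0, natural gas and heating oil are substitutes.

0.170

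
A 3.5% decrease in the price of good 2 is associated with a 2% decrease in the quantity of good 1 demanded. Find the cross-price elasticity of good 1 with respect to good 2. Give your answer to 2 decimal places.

0.57

ε = (%ΔQ of good 1) / (%ΔP of good 2) = (-2%) / (-3.5%) ≈ 0.57.
Positive cross-price elasticity: substitutes.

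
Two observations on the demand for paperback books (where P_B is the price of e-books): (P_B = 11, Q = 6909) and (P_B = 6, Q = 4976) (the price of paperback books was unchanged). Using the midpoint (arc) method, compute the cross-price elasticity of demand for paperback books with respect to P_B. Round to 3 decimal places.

0.553

ΔQ_A = 4976 − 6909 = -1933; ΔP_B = 6 − 11 = -5.
Midpoints: Q̄_A = 5942.5, P̄_B = 8.50.
ε = (ΔQ_A/Q̄_A)/(ΔP_B/P̄_B) = (-1933/5942.5)/(-5/8.50) ≈ 0.553.
ε > 0: paperback books and e-books are substitutes.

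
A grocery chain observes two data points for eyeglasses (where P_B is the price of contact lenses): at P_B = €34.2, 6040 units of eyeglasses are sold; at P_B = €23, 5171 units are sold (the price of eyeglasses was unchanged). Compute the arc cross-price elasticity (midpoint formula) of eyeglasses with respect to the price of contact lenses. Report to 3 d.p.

ΔQ_A = 5171 − 6040 = -869; ΔP_B = 23 − 34.2 = -11.2.
Midpoints: Q̄_A = 5605.5, P̄_B = 28.60.
ε = (ΔQ_A/Q̄_A)/(ΔP_B/P̄_B) = (-869/5605.5)/(-11.2/28.60) ≈ 0.396.
ε > 0: eyeglasses and contact lenses are substitutes.

0.396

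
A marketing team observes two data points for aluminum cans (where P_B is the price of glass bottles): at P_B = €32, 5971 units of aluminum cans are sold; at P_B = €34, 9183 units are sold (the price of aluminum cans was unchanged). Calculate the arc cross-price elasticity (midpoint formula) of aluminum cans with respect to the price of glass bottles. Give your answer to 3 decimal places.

6.995

ΔQ_A = 9183 − 5971 = 3212; ΔP_B = 34 − 32 = 2.
Midpoints: Q̄_A = 7577.0, P̄_B = 33.00.
ε = (ΔQ_A/Q̄_A)/(ΔP_B/P̄_B) = (3212/7577.0)/(2/33.00) ≈ 6.995.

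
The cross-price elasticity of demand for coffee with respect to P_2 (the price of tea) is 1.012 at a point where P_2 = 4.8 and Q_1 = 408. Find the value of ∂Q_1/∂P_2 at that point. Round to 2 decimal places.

ε = (∂Q_1/∂P_2)·(P_2/Q_1) ⇒ ∂Q_1/∂P_2 = ε·Q_1/P_2 = 1.012 × 408/4.8 ≈ 86.02.

86.02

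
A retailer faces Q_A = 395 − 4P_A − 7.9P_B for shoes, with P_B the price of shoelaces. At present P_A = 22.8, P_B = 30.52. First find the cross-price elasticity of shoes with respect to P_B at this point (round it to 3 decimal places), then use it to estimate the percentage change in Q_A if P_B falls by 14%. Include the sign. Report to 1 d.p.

53.8%

At P_A = 22.8, P_B = 30.52: Q_A = 62.692.
∂Q_A/∂P_B = -7.9.
ε = (∂Q_A/∂P_B)(P_B/Q_A) = -7.9000 × 30.52/62.692 ≈ -3.846.
%ΔQ_A ≈ ε × %ΔP_B = -3.846 × (-14%) = 53.8%.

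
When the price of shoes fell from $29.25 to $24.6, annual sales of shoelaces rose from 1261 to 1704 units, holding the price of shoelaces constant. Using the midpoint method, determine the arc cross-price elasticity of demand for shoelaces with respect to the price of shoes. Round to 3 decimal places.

-1.730

ΔQ_A = 1704 − 1261 = 443; ΔP_B = 24.6 − 29.25 = -4.65.
Midpoints: Q̄_A = 1482.5, P̄_B = 26.93.
ε = (ΔQ_A/Q̄_A)/(ΔP_B/P̄_B) = (443/1482.5)/(-4.65/26.93) ≈ -1.730.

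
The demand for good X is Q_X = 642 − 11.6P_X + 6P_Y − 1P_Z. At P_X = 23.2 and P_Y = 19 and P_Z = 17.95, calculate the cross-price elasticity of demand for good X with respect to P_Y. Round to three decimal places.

0.243

At P_X = 23.2 and P_Y = 19 and P_Z = 17.95: Q_X = 468.93.
∂Q_X/∂P_Y = 6.
ε = (∂Q_X/∂P_Y)(P_Y/Q_X) = 6 × (19/468.93) ≈ 0.243.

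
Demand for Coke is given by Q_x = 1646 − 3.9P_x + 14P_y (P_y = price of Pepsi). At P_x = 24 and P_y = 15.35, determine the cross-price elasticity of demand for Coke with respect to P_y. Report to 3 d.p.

At P_x = 24 and P_y = 15.35: Q_x = 1767.3.
∂Q_x/∂P_y = 14.
ε = (∂Q_x/∂P_y)(P_y/Q_x) = 14 × (15.35/1767.3) ≈ 0.122.

0.122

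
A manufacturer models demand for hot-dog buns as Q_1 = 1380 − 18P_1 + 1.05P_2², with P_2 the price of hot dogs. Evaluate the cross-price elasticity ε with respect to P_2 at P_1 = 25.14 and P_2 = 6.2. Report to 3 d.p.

At P_1 = 25.14 and P_2 = 6.2: Q_1 = 967.842.
∂Q_1/∂P_2 = 2.1P_2 = 2.1(6.2) = 13.0200.
ε = (∂Q_1/∂P_2)(P_2/Q_1) = 13.0200 × (6.2/967.842) ≈ 0.083.
ε > 0: substitutes.

0.083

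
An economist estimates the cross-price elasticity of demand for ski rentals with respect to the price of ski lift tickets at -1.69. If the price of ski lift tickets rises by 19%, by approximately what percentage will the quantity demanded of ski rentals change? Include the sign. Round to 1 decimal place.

%ΔQ ≈ ε × %ΔP of ski lift tickets = -1.69 × (19%) = -32.1%.
Demand for ski rentals falls by about 32.1%.

-32.1%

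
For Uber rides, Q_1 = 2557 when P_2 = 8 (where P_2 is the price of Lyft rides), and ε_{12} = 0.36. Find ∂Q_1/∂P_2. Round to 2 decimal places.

ε = (∂Q_1/∂P_2)·(P_2/Q_1) ⇒ ∂Q_1/∂P_2 = ε·Q_1/P_2 = 0.36 × 2557/8 ≈ 115.07.

115.07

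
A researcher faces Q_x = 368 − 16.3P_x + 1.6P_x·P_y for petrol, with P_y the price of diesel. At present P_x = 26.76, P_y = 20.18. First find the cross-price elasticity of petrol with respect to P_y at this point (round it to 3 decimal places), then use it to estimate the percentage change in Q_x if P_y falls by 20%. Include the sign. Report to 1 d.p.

At P_x = 26.76, P_y = 20.18: Q_x = 795.839.
∂Q_x/∂P_y = 1.6P_x = 42.8160.
ε = (∂Q_x/∂P_y)(P_y/Q_x) = 42.8160 × 20.18/795.839 ≈ 1.086.
%ΔQ_x ≈ ε × %ΔP_y = 1.086 × (-20%) = -21.7%.

-21.7%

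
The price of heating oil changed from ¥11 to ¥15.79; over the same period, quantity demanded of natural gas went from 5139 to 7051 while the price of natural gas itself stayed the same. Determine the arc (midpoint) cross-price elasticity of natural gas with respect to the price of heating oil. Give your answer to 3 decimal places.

ΔQ_A = 7051 − 5139 = 1912; ΔP_B = 15.79 − 11 = 4.79.
Midpoints: Q̄_A = 6095.0, P̄_B = 13.39.
ε = (ΔQ_A/Q̄_A)/(ΔP_B/P̄_B) = (1912/6095.0)/(4.79/13.39) ≈ 0.877.
ε > 0: natural gas and heating oil are substitutes.

0.877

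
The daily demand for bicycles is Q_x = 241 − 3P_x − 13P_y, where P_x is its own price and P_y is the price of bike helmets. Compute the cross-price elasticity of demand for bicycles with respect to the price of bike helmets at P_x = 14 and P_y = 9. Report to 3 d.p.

-1.427

At P_x = 14 and P_y = 9: Q_x = 82.
∂Q_x/∂P_y = -13.
ε = (∂Q_x/∂P_y)(P_y/Q_x) = -13 × (9/82) ≈ -1.427.
Since ε < 0, bicycles and bike helmets are complements.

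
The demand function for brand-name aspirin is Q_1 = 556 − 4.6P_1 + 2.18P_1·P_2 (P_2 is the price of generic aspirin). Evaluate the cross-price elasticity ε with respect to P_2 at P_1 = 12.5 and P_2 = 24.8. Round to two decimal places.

At P_1 = 12.5 and P_2 = 24.8: Q_1 = 1174.3.
∂Q_1/∂P_2 = 2.18P_1 = 2.18(12.5) = 27.2500.
ε = (∂Q_1/∂P_2)(P_2/Q_1) = 27.2500 × (24.8/1174.3) ≈ 0.58.
ε > 0: substitutes.

0.58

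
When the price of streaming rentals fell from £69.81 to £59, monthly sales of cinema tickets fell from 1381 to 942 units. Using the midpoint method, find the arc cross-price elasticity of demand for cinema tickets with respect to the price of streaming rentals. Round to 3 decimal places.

ΔQ_A = 942 − 1381 = -439; ΔP_B = 59 − 69.81 = -10.81.
Midpoints: Q̄_A = 1161.5, P̄_B = 64.41.
ε = (ΔQ_A/Q̄_A)/(ΔP_B/P̄_B) = (-439/1161.5)/(-10.81/64.41) ≈ 2.252.

2.252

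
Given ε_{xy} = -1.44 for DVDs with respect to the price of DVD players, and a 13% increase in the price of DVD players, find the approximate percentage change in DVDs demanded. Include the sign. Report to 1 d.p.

%ΔQ ≈ ε × %ΔP of DVD players = -1.44 × (13%) = -18.7%.

-18.7%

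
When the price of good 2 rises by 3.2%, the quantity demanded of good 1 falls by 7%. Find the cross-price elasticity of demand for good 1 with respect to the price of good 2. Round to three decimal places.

-2.188

ε = (%ΔQ of good 1) / (%ΔP of good 2) = (-7%) / (3.2%) ≈ -2.188.
Negative cross-price elasticity: complements.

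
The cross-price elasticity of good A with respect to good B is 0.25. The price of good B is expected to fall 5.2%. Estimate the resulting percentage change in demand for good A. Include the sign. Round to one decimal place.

-1.3%

%ΔQ ≈ ε × %ΔP of good B = 0.25 × (-5.2%) = -1.3%.
Demand for good A falls by about 1.3%.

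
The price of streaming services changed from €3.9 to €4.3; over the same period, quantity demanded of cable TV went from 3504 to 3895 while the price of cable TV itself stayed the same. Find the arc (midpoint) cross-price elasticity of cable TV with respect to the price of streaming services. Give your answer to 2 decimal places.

ΔQ_A = 3895 − 3504 = 391; ΔP_B = 4.3 − 3.9 = 0.4.
Midpoints: Q̄_A = 3699.5, P̄_B = 4.10.
ε = (ΔQ_A/Q̄_A)/(ΔP_B/P̄_B) = (391/3699.5)/(0.4/4.10) ≈ 1.08.
ε > 0: cable TV and streaming services are substitutes.

1.08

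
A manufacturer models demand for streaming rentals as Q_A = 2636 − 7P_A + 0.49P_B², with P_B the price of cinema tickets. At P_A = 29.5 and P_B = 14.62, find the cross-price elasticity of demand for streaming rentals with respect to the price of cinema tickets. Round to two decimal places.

At P_A = 29.5 and P_B = 14.62: Q_A = 2534.235.
∂Q_A/∂P_B = 0.98P_B = 0.98(14.62) = 14.3276.
ε = (∂Q_A/∂P_B)(P_B/Q_A) = 14.3276 × (14.62/2534.235) ≈ 0.08.
ε > 0: substitutes.

0.08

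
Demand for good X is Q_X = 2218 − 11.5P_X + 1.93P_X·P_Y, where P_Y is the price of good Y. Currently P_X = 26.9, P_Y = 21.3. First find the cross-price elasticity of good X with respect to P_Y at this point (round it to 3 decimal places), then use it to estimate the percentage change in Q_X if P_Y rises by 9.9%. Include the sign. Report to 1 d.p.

3.6%

At P_X = 26.9, P_Y = 21.3: Q_X = 3014.482.
∂Q_X/∂P_Y = 1.93P_X = 51.9170.
ε = (∂Q_X/∂P_Y)(P_Y/Q_X) = 51.9170 × 21.3/3014.482 ≈ 0.367.
%ΔQ_X ≈ ε × %ΔP_Y = 0.367 × (9.9%) = 3.6%.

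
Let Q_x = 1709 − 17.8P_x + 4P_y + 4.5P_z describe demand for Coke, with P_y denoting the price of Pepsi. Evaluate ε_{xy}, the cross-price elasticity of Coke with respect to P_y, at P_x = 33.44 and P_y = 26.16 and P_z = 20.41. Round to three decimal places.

0.080

At P_x = 33.44 and P_y = 26.16 and P_z = 20.41: Q_x = 1310.253.
∂Q_x/∂P_y = 4.
ε = (∂Q_x/∂P_y)(P_y/Q_x) = 4 × (26.16/1310.253) ≈ 0.080.
Since ε > 0, Coke and Pepsi are substitutes.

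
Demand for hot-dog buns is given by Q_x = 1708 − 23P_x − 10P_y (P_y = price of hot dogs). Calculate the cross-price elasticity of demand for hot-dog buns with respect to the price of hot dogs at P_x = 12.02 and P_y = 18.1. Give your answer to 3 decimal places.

At P_x = 12.02 and P_y = 18.1: Q_x = 1250.54.
∂Q_x/∂P_y = -10.
ε = (∂Q_x/∂P_y)(P_y/Q_x) = -10 × (18.1/1250.54) ≈ -0.145.

-0.145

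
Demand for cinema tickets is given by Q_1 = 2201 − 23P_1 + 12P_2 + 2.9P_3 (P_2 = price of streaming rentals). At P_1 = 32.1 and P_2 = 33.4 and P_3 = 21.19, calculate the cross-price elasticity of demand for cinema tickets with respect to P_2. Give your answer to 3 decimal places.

At P_1 = 32.1 and P_2 = 33.4 and P_3 = 21.19: Q_1 = 1924.951.
∂Q_1/∂P_2 = 12.
ε = (∂Q_1/∂P_2)(P_2/Q_1) = 12 × (33.4/1924.951) ≈ 0.208.

0.208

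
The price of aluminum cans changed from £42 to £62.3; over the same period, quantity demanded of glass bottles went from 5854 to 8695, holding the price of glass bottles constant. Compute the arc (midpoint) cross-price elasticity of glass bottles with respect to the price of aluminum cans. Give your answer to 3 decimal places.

ΔQ_A = 8695 − 5854 = 2841; ΔP_B = 62.3 − 42 = 20.3.
Midpoints: Q̄_A = 7274.5, P̄_B = 52.15.
ε = (ΔQ_A/Q̄_A)/(ΔP_B/P̄_B) = (2841/7274.5)/(20.3/52.15) ≈ 1.003.
ε > 0: glass bottles and aluminum cans are substitutes.

1.003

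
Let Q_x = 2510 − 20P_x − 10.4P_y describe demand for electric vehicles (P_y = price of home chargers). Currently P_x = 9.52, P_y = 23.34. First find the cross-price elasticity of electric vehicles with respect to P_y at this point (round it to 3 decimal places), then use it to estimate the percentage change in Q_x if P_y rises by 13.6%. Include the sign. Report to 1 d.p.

-1.6%

At P_x = 9.52, P_y = 23.34: Q_x = 2076.864.
∂Q_x/∂P_y = -10.4.
ε = (∂Q_x/∂P_y)(P_y/Q_x) = -10.4000 × 23.34/2076.864 ≈ -0.117.
%ΔQ_x ≈ ε × %ΔP_y = -0.117 × (13.6%) = -1.6%.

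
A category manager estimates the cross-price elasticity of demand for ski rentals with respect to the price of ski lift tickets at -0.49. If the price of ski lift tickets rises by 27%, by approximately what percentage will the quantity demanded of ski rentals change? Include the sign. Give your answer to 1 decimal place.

%ΔQ ≈ ε × %ΔP of ski lift tickets = -0.49 × (27%) = -13.2%.
Demand for ski rentals falls by about 13.2%.

-13.2%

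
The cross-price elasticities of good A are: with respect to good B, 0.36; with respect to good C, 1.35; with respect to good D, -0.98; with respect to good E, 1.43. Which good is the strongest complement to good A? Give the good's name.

Complements have ε < 0. The most negative value is -0.98 (good D).

good D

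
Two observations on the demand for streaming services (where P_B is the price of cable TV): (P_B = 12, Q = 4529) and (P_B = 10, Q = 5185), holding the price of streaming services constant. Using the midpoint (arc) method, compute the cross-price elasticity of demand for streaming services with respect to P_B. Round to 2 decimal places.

-0.74

ΔQ_A = 5185 − 4529 = 656; ΔP_B = 10 − 12 = -2.
Midpoints: Q̄_A = 4857.0, P̄_B = 11.00.
ε = (ΔQ_A/Q̄_A)/(ΔP_B/P̄_B) = (656/4857.0)/(-2/11.00) ≈ -0.74.
ε < 0: streaming services and cable TV are complements.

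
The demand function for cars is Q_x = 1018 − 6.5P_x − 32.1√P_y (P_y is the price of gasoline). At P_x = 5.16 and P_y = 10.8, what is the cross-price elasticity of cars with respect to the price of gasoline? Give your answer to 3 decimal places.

At P_x = 5.16 and P_y = 10.8: Q_x = 878.969.
∂Q_x/∂P_y = -32.1/(2√P_y) = -32.1/(2√10.8) = -4.8839.
ε = (∂Q_x/∂P_y)(P_y/Q_x) = -4.8839 × (10.8/878.969) ≈ -0.060.

-0.060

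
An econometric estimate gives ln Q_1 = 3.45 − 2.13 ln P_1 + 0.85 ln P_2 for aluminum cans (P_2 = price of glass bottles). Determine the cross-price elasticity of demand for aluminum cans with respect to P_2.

0.85

In a log-linear (constant-elasticity) demand function, the coefficient on ln P_2 is the cross-price elasticity.
ε = 0.85. Positive, so aluminum cans and glass bottles are substitutes.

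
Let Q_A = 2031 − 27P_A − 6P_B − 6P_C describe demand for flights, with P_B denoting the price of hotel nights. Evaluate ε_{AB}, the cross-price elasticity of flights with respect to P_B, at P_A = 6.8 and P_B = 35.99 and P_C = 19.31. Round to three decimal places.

At P_A = 6.8 and P_B = 35.99 and P_C = 19.31: Q_A = 1515.6.
∂Q_A/∂P_B = -6.
ε = (∂Q_A/∂P_B)(P_B/Q_A) = -6 × (35.99/1515.6) ≈ -0.142.
Since ε < 0, flights and hotel nights are complements.

-0.142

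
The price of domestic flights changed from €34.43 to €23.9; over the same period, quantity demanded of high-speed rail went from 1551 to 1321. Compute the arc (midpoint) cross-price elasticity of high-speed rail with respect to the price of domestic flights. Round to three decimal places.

0.444

ΔQ_A = 1321 − 1551 = -230; ΔP_B = 23.9 − 34.43 = -10.53.
Midpoints: Q̄_A = 1436.0, P̄_B = 29.16.
ε = (ΔQ_A/Q̄_A)/(ΔP_B/P̄_B) = (-230/1436.0)/(-10.53/29.16) ≈ 0.444.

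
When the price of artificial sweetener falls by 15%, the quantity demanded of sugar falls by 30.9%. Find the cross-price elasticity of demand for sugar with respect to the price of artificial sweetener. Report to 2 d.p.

ε = (%ΔQ of sugar) / (%ΔP of artificial sweetener) = (-30.9%) / (-15%) ≈ 2.06.
Positive cross-price elasticity: substitutes.

2.06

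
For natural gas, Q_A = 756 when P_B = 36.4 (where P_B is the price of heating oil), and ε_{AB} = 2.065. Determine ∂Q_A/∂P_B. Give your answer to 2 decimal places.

42.89

ε = (∂Q_A/∂P_B)·(P_B/Q_A) ⇒ ∂Q_A/∂P_B = ε·Q_A/P_B = 2.065 × 756/36.4 ≈ 42.89.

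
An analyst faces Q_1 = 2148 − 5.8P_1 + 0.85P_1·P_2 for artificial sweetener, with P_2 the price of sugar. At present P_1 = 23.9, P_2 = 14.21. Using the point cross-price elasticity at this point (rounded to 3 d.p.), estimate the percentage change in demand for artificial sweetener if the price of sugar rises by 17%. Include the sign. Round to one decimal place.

2.1%

At P_1 = 23.9, P_2 = 14.21: Q_1 = 2298.056.
∂Q_1/∂P_2 = 0.85P_1 = 20.3150.
ε = (∂Q_1/∂P_2)(P_2/Q_1) = 20.3150 × 14.21/2298.056 ≈ 0.126.
%ΔQ_1 ≈ ε × %ΔP_2 = 0.126 × (17%) = 2.1%.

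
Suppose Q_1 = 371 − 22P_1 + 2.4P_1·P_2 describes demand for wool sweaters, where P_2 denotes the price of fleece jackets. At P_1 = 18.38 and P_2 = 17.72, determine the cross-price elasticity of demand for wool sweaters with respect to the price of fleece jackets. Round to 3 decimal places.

1.045

At P_1 = 18.38 and P_2 = 17.72: Q_1 = 748.305.
∂Q_1/∂P_2 = 2.4P_1 = 2.4(18.38) = 44.1120.
ε = (∂Q_1/∂P_2)(P_2/Q_1) = 44.1120 × (17.72/748.305) ≈ 1.045.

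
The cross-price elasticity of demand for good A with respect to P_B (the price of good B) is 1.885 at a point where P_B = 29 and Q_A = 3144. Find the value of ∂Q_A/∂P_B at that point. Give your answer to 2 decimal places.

204.36

ε = (∂Q_A/∂P_B)·(P_B/Q_A) ⇒ ∂Q_A/∂P_B = ε·Q_A/P_B = 1.885 × 3144/29 ≈ 204.36.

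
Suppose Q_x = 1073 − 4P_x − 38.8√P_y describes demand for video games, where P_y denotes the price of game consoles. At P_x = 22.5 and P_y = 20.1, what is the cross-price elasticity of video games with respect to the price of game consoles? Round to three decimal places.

-0.108

At P_x = 22.5 and P_y = 20.1: Q_x = 809.048.
∂Q_x/∂P_y = -38.8/(2√P_y) = -38.8/(2√20.1) = -4.3272.
ε = (∂Q_x/∂P_y)(P_y/Q_x) = -4.3272 × (20.1/809.048) ≈ -0.108.
ε < 0: complements.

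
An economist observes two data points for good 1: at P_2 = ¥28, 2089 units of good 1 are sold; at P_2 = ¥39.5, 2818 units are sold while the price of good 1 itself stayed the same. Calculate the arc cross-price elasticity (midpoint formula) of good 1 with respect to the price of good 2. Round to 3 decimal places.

ΔQ_1 = 2818 − 2089 = 729; ΔP_2 = 39.5 − 28 = 11.5.
Midpoints: Q̄_1 = 2453.5, P̄_2 = 33.75.
ε = (ΔQ_1/Q̄_1)/(ΔP_2/P̄_2) = (729/2453.5)/(11.5/33.75) ≈ 0.872.

0.872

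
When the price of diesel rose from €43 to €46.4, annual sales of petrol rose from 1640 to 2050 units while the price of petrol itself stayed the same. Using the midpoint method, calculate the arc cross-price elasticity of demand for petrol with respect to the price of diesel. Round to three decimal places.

ΔQ_A = 2050 − 1640 = 410; ΔP_B = 46.4 − 43 = 3.4.
Midpoints: Q̄_A = 1845.0, P̄_B = 44.70.
ε = (ΔQ_A/Q̄_A)/(ΔP_B/P̄_B) = (410/1845.0)/(3.4/44.70) ≈ 2.922.
ε > 0: petrol and diesel are substitutes.

2.922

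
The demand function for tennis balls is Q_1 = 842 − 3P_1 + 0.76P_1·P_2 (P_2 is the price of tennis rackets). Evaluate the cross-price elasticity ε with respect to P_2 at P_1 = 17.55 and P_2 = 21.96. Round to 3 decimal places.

At P_1 = 17.55 and P_2 = 21.96: Q_1 = 1082.252.
∂Q_1/∂P_2 = 0.76P_1 = 0.76(17.55) = 13.3380.
ε = (∂Q_1/∂P_2)(P_2/Q_1) = 13.3380 × (21.96/1082.252) ≈ 0.271.
ε > 0: substitutes.

0.271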